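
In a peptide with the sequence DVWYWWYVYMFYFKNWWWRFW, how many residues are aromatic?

14

Phenylalanine (F), tryptophan (W), and tyrosine (Y) have aromatic ring side chains.
Matching residues: W3, Y4, W5, W6, Y7, Y9, F11, Y12, F13, W16, W17, W18, F20, W21.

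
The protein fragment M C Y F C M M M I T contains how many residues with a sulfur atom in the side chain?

6

The sulfur-bearing residues are cysteine (–SH) and methionine (–S–CH₃).
Matching residues: M1, C2, C5, M6, M7, M8.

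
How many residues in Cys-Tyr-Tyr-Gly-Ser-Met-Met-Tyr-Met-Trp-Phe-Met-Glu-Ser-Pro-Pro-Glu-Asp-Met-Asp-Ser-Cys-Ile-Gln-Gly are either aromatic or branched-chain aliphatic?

Aromatic: F, W, Y. Branched-chain aliphatic: I, L, V.
Aromatic residues here: Tyr2, Tyr3, Tyr8, Trp10, Phe11 (5).
Branched-chain aliphatic residues here: Ile23 (1).
The two groups share no amino acid, so total = 5 + 1 = 6.

6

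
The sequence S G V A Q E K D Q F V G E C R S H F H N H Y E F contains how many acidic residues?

Aspartate (D) and glutamate (E) have carboxylic-acid side chains and are the acidic amino acids.
Matching residues: E6, D8, E13, E23.

4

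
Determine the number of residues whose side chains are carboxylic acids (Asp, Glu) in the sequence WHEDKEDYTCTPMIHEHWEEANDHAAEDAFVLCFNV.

Matching residues: E3, D4, E6, D7, E16, E19, E20, D23, E27, D28.

10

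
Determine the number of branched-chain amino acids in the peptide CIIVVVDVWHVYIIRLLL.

12

V, L, and I make up the branched-chain aliphatic group.
Matching residues: I2, I3, V4, V5, V6, V8, V11, I13, I14, L16, L17, L18.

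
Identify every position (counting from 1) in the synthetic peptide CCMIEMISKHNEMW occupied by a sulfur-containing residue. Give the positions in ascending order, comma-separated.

Cysteine (C, thiol) and methionine (M, thioether) are the two sulfur-containing amino acids.
Matching residues: C1, C2, M3, M6, M13.

1, 2, 3, 6, 13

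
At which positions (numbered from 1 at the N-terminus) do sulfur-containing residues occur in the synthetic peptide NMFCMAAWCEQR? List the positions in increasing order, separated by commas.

Only Cys (C) and Met (M) have a sulfur atom in the side chain.
Matching residues: M2, C4, M5, C9.

2, 4, 5, 9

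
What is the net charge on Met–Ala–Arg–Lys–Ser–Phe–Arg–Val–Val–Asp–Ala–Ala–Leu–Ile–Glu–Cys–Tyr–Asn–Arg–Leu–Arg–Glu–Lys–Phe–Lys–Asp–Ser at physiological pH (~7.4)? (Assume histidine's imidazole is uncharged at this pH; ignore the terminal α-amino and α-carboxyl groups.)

+3

Near pH 7.4, K and R contribute +1 each, D and E contribute −1 each, and every other side chain (His included, as stated) is uncharged.
Positive (K, R): Arg3, Lys4, Arg7, Arg19, Arg21, Lys23, Lys25 → +7.
Negative (D, E): Asp10, Glu15, Glu22, Asp26 → −4.
Net charge = (+7) + (−4) = +3.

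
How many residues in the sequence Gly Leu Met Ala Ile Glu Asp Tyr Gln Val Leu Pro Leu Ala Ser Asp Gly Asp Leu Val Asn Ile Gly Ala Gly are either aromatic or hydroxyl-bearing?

Aromatic: F, W, Y. Hydroxyl-bearing: S, T, Y.
Aromatic residues here: Tyr8 (1).
Hydroxyl-bearing residues here: Tyr8, Ser15 (2).
Y is in both groups, so the 1 Y residue must not be double-counted.
Total = 1 + 2 − 1 = 2.

2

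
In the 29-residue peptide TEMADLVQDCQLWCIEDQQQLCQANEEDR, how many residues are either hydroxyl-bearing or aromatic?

Hydroxyl-bearing: S, T, Y. Aromatic: F, W, Y.
Hydroxyl-bearing residues here: T1 (1).
Aromatic residues here: W13 (1).
(Y belongs to both groups, but none appear in this sequence.) Total = 1 + 1 = 2.

2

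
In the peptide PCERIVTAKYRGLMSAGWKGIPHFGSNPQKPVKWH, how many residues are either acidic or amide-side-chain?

3

Acidic: D, E. Amide-side-chain: N, Q.
Acidic residues here: E3 (1).
Amide-side-chain residues here: N27, Q29 (2).
The two groups share no amino acid, so total = 1 + 2 = 3.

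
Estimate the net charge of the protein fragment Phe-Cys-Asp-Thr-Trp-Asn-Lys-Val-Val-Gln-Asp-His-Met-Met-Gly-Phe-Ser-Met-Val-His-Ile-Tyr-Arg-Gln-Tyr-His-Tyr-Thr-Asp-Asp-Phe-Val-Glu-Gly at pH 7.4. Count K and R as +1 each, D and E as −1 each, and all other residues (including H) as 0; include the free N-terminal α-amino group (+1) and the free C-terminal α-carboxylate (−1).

-3

Positive (K, R): Lys7, Arg23 → +2.
Negative (D, E): Asp3, Asp11, Asp29, Asp30, Glu33 → −5.
The N-terminus (+1) and C-terminus (−1) cancel.
Net charge = (+2) + (−5) = −3.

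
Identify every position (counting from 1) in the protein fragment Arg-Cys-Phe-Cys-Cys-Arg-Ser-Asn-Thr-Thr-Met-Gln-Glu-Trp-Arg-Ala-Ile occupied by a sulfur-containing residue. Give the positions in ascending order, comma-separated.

Cysteine (C, thiol) and methionine (M, thioether) are the two sulfur-containing amino acids.
Matching residues: Cys2, Cys4, Cys5, Met11.

2, 4, 5, 11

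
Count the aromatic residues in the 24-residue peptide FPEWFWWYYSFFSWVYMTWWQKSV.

F, W, and Y each carry an aromatic ring on the side chain.
Matching residues: F1, W4, F5, W6, W7, Y8, Y9, F11, F12, W14, Y16, W19, W20.

13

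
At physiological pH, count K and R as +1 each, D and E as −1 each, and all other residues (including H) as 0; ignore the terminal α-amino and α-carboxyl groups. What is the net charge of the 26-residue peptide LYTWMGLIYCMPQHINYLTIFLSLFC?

0

Positive (K, R): none → +0.
Negative (D, E): none → −0.
Net charge = (+0) + (−0) = 0.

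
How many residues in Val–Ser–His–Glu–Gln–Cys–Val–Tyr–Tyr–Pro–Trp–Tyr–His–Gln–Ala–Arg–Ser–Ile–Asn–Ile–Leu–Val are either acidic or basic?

4

Acidic: D, E. Basic: H, K, R.
Acidic residues here: Glu4 (1).
Basic residues here: His3, His13, Arg16 (3).
The two groups share no amino acid, so total = 1 + 3 = 4.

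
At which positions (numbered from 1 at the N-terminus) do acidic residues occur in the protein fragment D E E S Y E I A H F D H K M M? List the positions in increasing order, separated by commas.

1, 2, 3, 6, 11

The acidic residues are Asp (D) and Glu (E), whose side chains end in a carboxylate group.
Matching residues: D1, E2, E3, E6, D11.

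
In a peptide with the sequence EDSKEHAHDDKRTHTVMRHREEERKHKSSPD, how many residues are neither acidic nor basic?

9

Acidic: D, E. Basic: K, R, H. All other residues are neither.
Matching residues: S3, A7, T13, T15, V16, M17, S28, S29, P30.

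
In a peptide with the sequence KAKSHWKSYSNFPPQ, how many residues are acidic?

The acidic residues are Asp (D) and Glu (E), whose side chains end in a carboxylate group.
None of the 15 residues belong to this group.

0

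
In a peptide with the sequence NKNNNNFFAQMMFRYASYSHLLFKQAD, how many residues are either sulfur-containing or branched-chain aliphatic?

Sulfur-containing: C, M. Branched-chain aliphatic: I, L, V.
Sulfur-containing residues here: M11, M12 (2).
Branched-chain aliphatic residues here: L21, L22 (2).
The two groups share no amino acid, so total = 2 + 2 = 4.

4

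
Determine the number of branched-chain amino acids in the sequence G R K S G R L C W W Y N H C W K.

1

Valine (V), leucine (L), and isoleucine (I) are the branched-chain amino acids.
Matching residues: L7.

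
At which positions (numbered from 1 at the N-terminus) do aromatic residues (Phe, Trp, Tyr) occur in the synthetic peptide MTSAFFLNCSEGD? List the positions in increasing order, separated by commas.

5, 6

Matching residues: F5, F6.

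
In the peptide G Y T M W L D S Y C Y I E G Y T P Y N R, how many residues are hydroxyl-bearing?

S, T, and Y are the three residues with a side-chain hydroxyl.
Matching residues: Y2, T3, S8, Y9, Y11, Y15, T16, Y18.

8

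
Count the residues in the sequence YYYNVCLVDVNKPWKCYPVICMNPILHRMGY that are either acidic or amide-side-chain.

4

Acidic: D, E. Amide-side-chain: N, Q.
Acidic residues here: D9 (1).
Amide-side-chain residues here: N4, N11, N23 (3).
The two groups share no amino acid, so total = 1 + 3 = 4.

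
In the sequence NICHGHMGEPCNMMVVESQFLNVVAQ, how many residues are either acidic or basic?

4

Acidic: D, E. Basic: H, K, R.
Acidic residues here: E9, E17 (2).
Basic residues here: H4, H6 (2).
The two groups share no amino acid, so total = 2 + 2 = 4.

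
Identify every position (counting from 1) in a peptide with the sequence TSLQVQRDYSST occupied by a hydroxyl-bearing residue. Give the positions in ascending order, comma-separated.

1, 2, 9, 10, 11, 12

Matching residues: T1, S2, Y9, S10, S11, T12.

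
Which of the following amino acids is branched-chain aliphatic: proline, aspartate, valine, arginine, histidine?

The BCAAs are Val, Leu, and Ile — aliphatic side chains with a branch point.
Of the listed options, only valine belongs to this group.

valine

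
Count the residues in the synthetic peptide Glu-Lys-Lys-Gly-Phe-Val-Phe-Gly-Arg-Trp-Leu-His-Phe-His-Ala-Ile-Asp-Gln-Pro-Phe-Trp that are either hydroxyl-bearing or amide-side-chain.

1

Hydroxyl-bearing: S, T, Y. Amide-side-chain: N, Q.
Hydroxyl-bearing residues here: none (0).
Amide-side-chain residues here: Gln18 (1).
The two groups share no amino acid, so total = 0 + 1 = 1.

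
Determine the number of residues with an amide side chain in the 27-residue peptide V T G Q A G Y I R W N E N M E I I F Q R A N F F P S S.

Only N (asparagine) and Q (glutamine) carry a side-chain carboxamide.
Matching residues: Q4, N11, N13, Q19, N22.

5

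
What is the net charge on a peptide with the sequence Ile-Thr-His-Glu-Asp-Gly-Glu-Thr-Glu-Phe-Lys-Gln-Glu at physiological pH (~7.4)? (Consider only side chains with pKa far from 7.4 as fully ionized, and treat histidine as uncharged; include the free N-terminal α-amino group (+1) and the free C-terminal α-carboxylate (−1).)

-4

Near pH 7.4, K and R contribute +1 each, D and E contribute −1 each, and every other side chain (His included, as stated) is uncharged.
Positive (K, R): Lys11 → +1.
Negative (D, E): Glu4, Asp5, Glu7, Glu9, Glu13 → −5.
The N-terminus (+1) and C-terminus (−1) cancel.
Net charge = (+1) + (−5) = −4.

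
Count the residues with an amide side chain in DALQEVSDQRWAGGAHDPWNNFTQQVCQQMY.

8

The amide-side-chain residues are Asn (N) and Gln (Q).
Matching residues: Q4, Q9, N20, N21, Q24, Q25, Q28, Q29.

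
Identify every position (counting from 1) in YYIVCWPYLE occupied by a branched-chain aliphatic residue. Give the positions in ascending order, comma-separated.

3, 4, 9

The BCAAs are Val, Leu, and Ile — aliphatic side chains with a branch point.
Matching residues: I3, V4, L9.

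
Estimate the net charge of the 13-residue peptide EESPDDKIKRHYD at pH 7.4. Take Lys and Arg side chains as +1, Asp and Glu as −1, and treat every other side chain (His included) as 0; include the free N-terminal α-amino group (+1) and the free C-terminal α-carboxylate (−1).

-2

Positive (K, R): K7, K9, R10 → +3.
Negative (D, E): E1, E2, D5, D6, D13 → −5.
The N-terminus (+1) and C-terminus (−1) cancel.
Net charge = (+3) + (−5) = −2.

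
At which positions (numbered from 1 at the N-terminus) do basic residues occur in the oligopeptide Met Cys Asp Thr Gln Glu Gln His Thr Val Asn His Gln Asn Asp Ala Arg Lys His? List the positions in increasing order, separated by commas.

8, 12, 17, 18, 19

The basic amino acids are Lys (K), Arg (R), and His (H).
Matching residues: His8, His12, Arg17, Lys18, His19.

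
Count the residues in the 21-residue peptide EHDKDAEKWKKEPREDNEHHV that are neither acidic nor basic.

5

Acidic: D, E. Basic: K, R, H. All other residues are neither.
Matching residues: A6, W9, P13, N17, V21.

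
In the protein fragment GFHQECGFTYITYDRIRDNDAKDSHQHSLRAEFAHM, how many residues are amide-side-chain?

3

Only N (asparagine) and Q (glutamine) carry a side-chain carboxamide.
Matching residues: Q4, N19, Q26.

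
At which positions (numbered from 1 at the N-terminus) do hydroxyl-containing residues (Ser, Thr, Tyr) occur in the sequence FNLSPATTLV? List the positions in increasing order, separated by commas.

Matching residues: S4, T7, T8.

4, 7, 8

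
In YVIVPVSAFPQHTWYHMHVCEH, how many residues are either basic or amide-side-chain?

Basic: H, K, R. Amide-side-chain: N, Q.
Basic residues here: H12, H16, H18, H22 (4).
Amide-side-chain residues here: Q11 (1).
The two groups share no amino acid, so total = 4 + 1 = 5.

5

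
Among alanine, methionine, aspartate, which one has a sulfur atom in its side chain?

methionine

The sulfur-bearing residues are cysteine (–SH) and methionine (–S–CH₃).
Of the listed options, only methionine belongs to this group.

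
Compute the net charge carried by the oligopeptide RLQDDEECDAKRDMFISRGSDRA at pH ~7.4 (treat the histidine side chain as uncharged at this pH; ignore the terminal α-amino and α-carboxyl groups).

At pH ~7.4 the Lys and Arg side chains are protonated (+1), the Asp and Glu side chains are deprotonated (−1), and with His taken as neutral all other side chains carry no charge.
Positive (K, R): R1, K11, R12, R18, R22 → +5.
Negative (D, E): D4, D5, E6, E7, D9, D13, D21 → −7.
Net charge = (+5) + (−7) = −2.

-2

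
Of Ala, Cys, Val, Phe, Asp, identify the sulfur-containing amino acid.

Cysteine (C, thiol) and methionine (M, thioether) are the two sulfur-containing amino acids.
Of the listed options, only Cys belongs to this group.

Cys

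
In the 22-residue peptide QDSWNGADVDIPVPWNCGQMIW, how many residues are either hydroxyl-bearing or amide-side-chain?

Hydroxyl-bearing: S, T, Y. Amide-side-chain: N, Q.
Hydroxyl-bearing residues here: S3 (1).
Amide-side-chain residues here: Q1, N5, N16, Q19 (4).
The two groups share no amino acid, so total = 1 + 4 = 5.

5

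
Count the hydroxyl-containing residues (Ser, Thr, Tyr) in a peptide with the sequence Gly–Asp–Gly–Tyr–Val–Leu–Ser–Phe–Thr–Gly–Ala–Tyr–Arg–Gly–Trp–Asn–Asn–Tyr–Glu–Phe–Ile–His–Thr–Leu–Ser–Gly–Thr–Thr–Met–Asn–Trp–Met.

Matching residues: Tyr4, Ser7, Thr9, Tyr12, Tyr18, Thr23, Ser25, Thr27, Thr28.

9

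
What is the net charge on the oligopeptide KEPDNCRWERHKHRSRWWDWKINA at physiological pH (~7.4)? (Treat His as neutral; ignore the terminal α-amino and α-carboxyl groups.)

+3

The side chains ionized at physiological pH are Lys/Arg (+1) and Asp/Glu (−1); with His treated as neutral, nothing else contributes.
Positive (K, R): K1, R7, R10, K12, R14, R16, K21 → +7.
Negative (D, E): E2, D4, E9, D19 → −4.
Net charge = (+7) + (−4) = +3.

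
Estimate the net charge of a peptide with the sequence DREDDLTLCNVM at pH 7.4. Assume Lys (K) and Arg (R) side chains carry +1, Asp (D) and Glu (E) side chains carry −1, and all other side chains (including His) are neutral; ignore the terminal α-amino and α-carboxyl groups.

Positive (K, R): R2 → +1.
Negative (D, E): D1, E3, D4, D5 → −4.
Net charge = (+1) + (−4) = −3.

-3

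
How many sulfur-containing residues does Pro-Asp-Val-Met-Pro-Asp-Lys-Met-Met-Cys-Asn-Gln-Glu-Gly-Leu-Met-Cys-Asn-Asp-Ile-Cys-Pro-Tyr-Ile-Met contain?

8

Only Cys (C) and Met (M) have a sulfur atom in the side chain.
Matching residues: Met4, Met8, Met9, Cys10, Met16, Cys17, Cys21, Met25.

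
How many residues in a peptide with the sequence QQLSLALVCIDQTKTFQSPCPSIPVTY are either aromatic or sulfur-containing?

Aromatic: F, W, Y. Sulfur-containing: C, M.
Aromatic residues here: F16, Y27 (2).
Sulfur-containing residues here: C9, C20 (2).
The two groups share no amino acid, so total = 2 + 2 = 4.

4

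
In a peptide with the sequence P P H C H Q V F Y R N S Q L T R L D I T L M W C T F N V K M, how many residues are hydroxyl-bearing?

5

Serine (S), threonine (T), and tyrosine (Y) each carry a hydroxyl group on the side chain.
Matching residues: Y9, S12, T15, T20, T25.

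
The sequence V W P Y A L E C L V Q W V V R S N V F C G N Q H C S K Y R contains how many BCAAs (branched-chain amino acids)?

V, L, and I make up the branched-chain aliphatic group.
Matching residues: V1, L6, L9, V10, V13, V14, V18.

7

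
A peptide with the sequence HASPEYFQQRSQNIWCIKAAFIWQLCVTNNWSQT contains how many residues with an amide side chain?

The amide-side-chain residues are Asn (N) and Gln (Q).
Matching residues: Q8, Q9, Q12, N13, Q24, N29, N30, Q33.

8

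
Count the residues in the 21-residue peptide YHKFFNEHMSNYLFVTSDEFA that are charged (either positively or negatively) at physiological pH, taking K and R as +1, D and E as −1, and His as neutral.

4

Charged side chains at pH ~7.4: K, R (positive); D, E (negative).
Matching residues: K3, E7, D18, E19.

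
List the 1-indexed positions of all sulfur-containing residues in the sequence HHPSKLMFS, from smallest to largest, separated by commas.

7

Cysteine (C, thiol) and methionine (M, thioether) are the two sulfur-containing amino acids.
Matching residues: M7.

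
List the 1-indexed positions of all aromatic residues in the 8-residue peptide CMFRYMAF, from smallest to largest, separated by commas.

Phenylalanine (F), tryptophan (W), and tyrosine (Y) have aromatic ring side chains.
Matching residues: F3, Y5, F8.

3, 5, 8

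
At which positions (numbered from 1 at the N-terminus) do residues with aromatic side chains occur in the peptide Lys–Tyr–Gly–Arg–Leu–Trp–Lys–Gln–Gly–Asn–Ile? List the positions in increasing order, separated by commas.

The aromatic amino acids are Phe (F, benzyl), Trp (W, indole), and Tyr (Y, phenol).
Matching residues: Tyr2, Trp6.

2, 6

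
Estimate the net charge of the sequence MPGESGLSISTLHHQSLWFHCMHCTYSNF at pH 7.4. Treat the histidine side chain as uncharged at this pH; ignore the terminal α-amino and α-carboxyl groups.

Near pH 7.4, K and R contribute +1 each, D and E contribute −1 each, and every other side chain (His included, as stated) is uncharged.
Positive (K, R): none → +0.
Negative (D, E): E4 → −1.
Net charge = (+0) + (−1) = −1.

-1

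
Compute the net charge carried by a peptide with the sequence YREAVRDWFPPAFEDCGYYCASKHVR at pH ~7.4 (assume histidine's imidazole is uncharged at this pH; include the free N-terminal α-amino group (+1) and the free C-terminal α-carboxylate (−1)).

0

The side chains ionized at physiological pH are Lys/Arg (+1) and Asp/Glu (−1); with His treated as neutral, nothing else contributes.
Positive (K, R): R2, R6, K23, R26 → +4.
Negative (D, E): E3, D7, E14, D15 → −4.
The N-terminus (+1) and C-terminus (−1) cancel.
Net charge = (+4) + (−4) = 0.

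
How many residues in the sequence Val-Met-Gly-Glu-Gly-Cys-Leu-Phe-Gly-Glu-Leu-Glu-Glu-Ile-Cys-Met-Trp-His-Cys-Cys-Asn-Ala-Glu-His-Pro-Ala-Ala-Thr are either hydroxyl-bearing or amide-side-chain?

Hydroxyl-bearing: S, T, Y. Amide-side-chain: N, Q.
Hydroxyl-bearing residues here: Thr28 (1).
Amide-side-chain residues here: Asn21 (1).
The two groups share no amino acid, so total = 1 + 1 = 2.

2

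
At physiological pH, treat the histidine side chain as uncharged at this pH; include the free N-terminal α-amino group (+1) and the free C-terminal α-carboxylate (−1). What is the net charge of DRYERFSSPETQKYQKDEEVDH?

At pH ~7.4 the Lys and Arg side chains are protonated (+1), the Asp and Glu side chains are deprotonated (−1), and with His taken as neutral all other side chains carry no charge.
Positive (K, R): R2, R5, K13, K16 → +4.
Negative (D, E): D1, E4, E10, D17, E18, E19, D21 → −7.
The N-terminus (+1) and C-terminus (−1) cancel.
Net charge = (+4) + (−7) = −3.

-3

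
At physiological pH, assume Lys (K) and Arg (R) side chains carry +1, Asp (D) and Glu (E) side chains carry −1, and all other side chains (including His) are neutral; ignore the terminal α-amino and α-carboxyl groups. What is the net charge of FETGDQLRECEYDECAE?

-6

Positive (K, R): R8 → +1.
Negative (D, E): E2, D5, E9, E11, D13, E14, E17 → −7.
Net charge = (+1) + (−7) = −6.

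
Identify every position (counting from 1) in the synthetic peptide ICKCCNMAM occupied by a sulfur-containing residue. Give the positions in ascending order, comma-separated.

2, 4, 5, 7, 9

Cysteine (C, thiol) and methionine (M, thioether) are the two sulfur-containing amino acids.
Matching residues: C2, C4, C5, M7, M9.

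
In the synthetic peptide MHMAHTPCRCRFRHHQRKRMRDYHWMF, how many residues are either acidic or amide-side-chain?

2

Acidic: D, E. Amide-side-chain: N, Q.
Acidic residues here: D22 (1).
Amide-side-chain residues here: Q16 (1).
The two groups share no amino acid, so total = 1 + 1 = 2.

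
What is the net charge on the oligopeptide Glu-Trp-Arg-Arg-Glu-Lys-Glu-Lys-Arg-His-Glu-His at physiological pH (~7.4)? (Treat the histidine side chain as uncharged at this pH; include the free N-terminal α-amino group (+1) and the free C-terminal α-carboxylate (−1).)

+1

Near pH 7.4, K and R contribute +1 each, D and E contribute −1 each, and every other side chain (His included, as stated) is uncharged.
Positive (K, R): Arg3, Arg4, Lys6, Lys8, Arg9 → +5.
Negative (D, E): Glu1, Glu5, Glu7, Glu11 → −4.
The N-terminus (+1) and C-terminus (−1) cancel.
Net charge = (+5) + (−4) = +1.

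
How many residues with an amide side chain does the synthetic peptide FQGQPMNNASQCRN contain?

Only N (asparagine) and Q (glutamine) carry a side-chain carboxamide.
Matching residues: Q2, Q4, N7, N8, Q11, N14.

6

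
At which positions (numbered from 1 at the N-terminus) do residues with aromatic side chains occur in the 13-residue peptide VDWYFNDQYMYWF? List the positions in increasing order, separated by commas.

F, W, and Y each carry an aromatic ring on the side chain.
Matching residues: W3, Y4, F5, Y9, Y11, W12, F13.

3, 4, 5, 9, 11, 12, 13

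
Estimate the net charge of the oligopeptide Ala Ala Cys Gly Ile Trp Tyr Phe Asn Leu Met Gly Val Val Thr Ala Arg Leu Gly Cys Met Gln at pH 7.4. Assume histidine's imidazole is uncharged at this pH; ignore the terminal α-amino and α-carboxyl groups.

+1

Near pH 7.4, K and R contribute +1 each, D and E contribute −1 each, and every other side chain (His included, as stated) is uncharged.
Positive (K, R): Arg17 → +1.
Negative (D, E): none → −0.
Net charge = (+1) + (−0) = +1.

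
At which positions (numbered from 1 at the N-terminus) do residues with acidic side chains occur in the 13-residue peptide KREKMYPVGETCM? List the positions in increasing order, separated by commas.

Only D (aspartate) and E (glutamate) carry a side-chain carboxylic acid.
Matching residues: E3, E10.

3, 10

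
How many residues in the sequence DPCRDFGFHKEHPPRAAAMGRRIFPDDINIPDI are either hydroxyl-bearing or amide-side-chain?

1

Hydroxyl-bearing: S, T, Y. Amide-side-chain: N, Q.
Hydroxyl-bearing residues here: none (0).
Amide-side-chain residues here: N29 (1).
The two groups share no amino acid, so total = 0 + 1 = 1.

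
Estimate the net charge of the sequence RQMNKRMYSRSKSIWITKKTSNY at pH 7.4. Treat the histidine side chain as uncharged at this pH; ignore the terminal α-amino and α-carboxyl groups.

+7

At pH ~7.4 the Lys and Arg side chains are protonated (+1), the Asp and Glu side chains are deprotonated (−1), and with His taken as neutral all other side chains carry no charge.
Positive (K, R): R1, K5, R6, R10, K12, K18, K19 → +7.
Negative (D, E): none → −0.
Net charge = (+7) + (−0) = +7.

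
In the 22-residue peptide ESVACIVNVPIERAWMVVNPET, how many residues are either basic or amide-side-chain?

3

Basic: H, K, R. Amide-side-chain: N, Q.
Basic residues here: R13 (1).
Amide-side-chain residues here: N8, N19 (2).
The two groups share no amino acid, so total = 1 + 2 = 3.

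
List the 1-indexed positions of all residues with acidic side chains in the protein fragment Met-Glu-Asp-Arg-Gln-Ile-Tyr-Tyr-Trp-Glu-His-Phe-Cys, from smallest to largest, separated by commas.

The acidic residues are Asp (D) and Glu (E), whose side chains end in a carboxylate group.
Matching residues: Glu2, Asp3, Glu10.

2, 3, 10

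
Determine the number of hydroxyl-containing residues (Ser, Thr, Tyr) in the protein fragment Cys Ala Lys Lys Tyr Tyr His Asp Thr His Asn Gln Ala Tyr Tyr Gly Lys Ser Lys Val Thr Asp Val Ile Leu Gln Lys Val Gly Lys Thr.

Matching residues: Tyr5, Tyr6, Thr9, Tyr14, Tyr15, Ser18, Thr21, Thr31.

8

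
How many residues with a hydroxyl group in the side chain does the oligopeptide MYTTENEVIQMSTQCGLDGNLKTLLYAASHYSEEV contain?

10

S, T, and Y are the three residues with a side-chain hydroxyl.
Matching residues: Y2, T3, T4, S12, T13, T23, Y26, S29, Y31, S32.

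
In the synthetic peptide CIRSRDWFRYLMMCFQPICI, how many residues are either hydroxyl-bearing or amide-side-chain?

Hydroxyl-bearing: S, T, Y. Amide-side-chain: N, Q.
Hydroxyl-bearing residues here: S4, Y10 (2).
Amide-side-chain residues here: Q16 (1).
The two groups share no amino acid, so total = 2 + 1 = 3.

3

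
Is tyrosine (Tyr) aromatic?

Yes

Phenylalanine (F), tryptophan (W), and tyrosine (Y) have aromatic ring side chains.
Tyrosine is in this group.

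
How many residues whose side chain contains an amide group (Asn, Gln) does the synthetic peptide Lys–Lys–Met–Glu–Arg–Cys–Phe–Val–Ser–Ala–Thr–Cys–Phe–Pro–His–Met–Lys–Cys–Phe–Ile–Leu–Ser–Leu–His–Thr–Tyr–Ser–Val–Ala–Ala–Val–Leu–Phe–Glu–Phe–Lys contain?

0

None of the 36 residues belong to this group.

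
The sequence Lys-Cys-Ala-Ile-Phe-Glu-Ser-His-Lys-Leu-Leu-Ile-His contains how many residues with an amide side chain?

0

Asparagine (N) and glutamine (Q) have uncharged amide side chains.
None of the 13 residues belong to this group.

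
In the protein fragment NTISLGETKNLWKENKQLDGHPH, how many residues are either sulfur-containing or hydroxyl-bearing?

3

Sulfur-containing: C, M. Hydroxyl-bearing: S, T, Y.
Sulfur-containing residues here: none (0).
Hydroxyl-bearing residues here: T2, S4, T8 (3).
The two groups share no amino acid, so total = 0 + 3 = 3.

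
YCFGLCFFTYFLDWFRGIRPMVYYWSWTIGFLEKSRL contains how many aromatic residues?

F, W, and Y each carry an aromatic ring on the side chain.
Matching residues: Y1, F3, F7, F8, Y10, F11, W14, F15, Y23, Y24, W25, W27, F31.

13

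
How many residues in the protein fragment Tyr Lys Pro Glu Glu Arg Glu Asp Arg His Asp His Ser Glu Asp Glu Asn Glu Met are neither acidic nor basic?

Acidic: D, E. Basic: K, R, H. All other residues are neither.
Matching residues: Tyr1, Pro3, Ser13, Asn17, Met19.

5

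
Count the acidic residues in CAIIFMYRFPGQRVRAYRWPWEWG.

Only D (aspartate) and E (glutamate) carry a side-chain carboxylic acid.
Matching residues: E22.

1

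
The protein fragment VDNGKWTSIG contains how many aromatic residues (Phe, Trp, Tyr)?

Matching residues: W6.

1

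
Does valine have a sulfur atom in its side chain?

Only Cys (C) and Met (M) have a sulfur atom in the side chain.
Valine is not in this group.

No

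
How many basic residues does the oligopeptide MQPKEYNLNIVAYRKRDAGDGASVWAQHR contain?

K, R, and H are the three residues with basic side chains (ε-amine, guanidinium, and imidazole respectively).
Matching residues: K4, R14, K15, R16, H28, R29.

6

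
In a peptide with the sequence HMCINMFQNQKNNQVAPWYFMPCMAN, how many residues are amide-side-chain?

8

Only N (asparagine) and Q (glutamine) carry a side-chain carboxamide.
Matching residues: N5, Q8, N9, Q10, N12, N13, Q14, N26.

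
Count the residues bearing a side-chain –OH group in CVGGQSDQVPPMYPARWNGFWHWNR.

2

S, T, and Y are the three residues with a side-chain hydroxyl.
Matching residues: S6, Y13.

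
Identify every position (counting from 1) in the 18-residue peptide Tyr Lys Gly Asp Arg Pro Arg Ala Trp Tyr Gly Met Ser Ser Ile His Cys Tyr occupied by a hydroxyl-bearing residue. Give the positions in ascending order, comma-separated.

The –OH-bearing residues are Ser, Thr (aliphatic alcohols), and Tyr (phenol).
Matching residues: Tyr1, Tyr10, Ser13, Ser14, Tyr18.

1, 10, 13, 14, 18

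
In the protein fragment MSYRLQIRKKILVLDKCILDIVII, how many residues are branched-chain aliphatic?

12

V, L, and I make up the branched-chain aliphatic group.
Matching residues: L5, I7, I11, L12, V13, L14, I18, L19, I21, V22, I23, I24.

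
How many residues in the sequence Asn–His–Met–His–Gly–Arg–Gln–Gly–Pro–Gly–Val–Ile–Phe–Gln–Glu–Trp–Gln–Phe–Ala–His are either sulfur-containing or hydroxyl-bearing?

Sulfur-containing: C, M. Hydroxyl-bearing: S, T, Y.
Sulfur-containing residues here: Met3 (1).
Hydroxyl-bearing residues here: none (0).
The two groups share no amino acid, so total = 1 + 0 = 1.

1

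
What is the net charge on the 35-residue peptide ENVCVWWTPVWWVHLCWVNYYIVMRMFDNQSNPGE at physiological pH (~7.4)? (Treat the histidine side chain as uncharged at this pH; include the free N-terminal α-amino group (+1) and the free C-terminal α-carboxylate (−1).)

-2

At pH ~7.4 the Lys and Arg side chains are protonated (+1), the Asp and Glu side chains are deprotonated (−1), and with His taken as neutral all other side chains carry no charge.
Positive (K, R): R25 → +1.
Negative (D, E): E1, D28, E35 → −3.
The N-terminus (+1) and C-terminus (−1) cancel.
Net charge = (+1) + (−3) = −2.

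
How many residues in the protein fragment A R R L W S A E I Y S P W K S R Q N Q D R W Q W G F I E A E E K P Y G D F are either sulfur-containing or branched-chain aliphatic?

Sulfur-containing: C, M. Branched-chain aliphatic: I, L, V.
Sulfur-containing residues here: none (0).
Branched-chain aliphatic residues here: L4, I9, I27 (3).
The two groups share no amino acid, so total = 0 + 3 = 3.

3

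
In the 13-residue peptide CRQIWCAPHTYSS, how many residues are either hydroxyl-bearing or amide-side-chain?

Hydroxyl-bearing: S, T, Y. Amide-side-chain: N, Q.
Hydroxyl-bearing residues here: T10, Y11, S12, S13 (4).
Amide-side-chain residues here: Q3 (1).
The two groups share no amino acid, so total = 4 + 1 = 5.

5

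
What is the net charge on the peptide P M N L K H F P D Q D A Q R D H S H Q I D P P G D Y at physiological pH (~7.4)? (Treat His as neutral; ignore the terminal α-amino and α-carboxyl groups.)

-3

Near pH 7.4, K and R contribute +1 each, D and E contribute −1 each, and every other side chain (His included, as stated) is uncharged.
Positive (K, R): K5, R14 → +2.
Negative (D, E): D9, D11, D15, D21, D25 → −5.
Net charge = (+2) + (−5) = −3.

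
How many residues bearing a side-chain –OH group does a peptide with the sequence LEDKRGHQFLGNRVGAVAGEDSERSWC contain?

2

Serine (S), threonine (T), and tyrosine (Y) each carry a hydroxyl group on the side chain.
Matching residues: S22, S25.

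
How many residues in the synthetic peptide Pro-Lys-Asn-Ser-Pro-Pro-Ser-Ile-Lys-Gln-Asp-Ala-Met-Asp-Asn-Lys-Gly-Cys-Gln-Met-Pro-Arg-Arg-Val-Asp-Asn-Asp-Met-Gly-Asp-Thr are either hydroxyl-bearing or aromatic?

3

Hydroxyl-bearing: S, T, Y. Aromatic: F, W, Y.
Hydroxyl-bearing residues here: Ser4, Ser7, Thr31 (3).
Aromatic residues here: none (0).
(Y belongs to both groups, but none appear in this sequence.) Total = 3 + 0 = 3.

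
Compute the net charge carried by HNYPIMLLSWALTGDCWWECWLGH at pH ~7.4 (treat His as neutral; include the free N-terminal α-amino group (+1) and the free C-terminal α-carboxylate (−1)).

-2

At pH ~7.4 the Lys and Arg side chains are protonated (+1), the Asp and Glu side chains are deprotonated (−1), and with His taken as neutral all other side chains carry no charge.
Positive (K, R): none → +0.
Negative (D, E): D15, E19 → −2.
The N-terminus (+1) and C-terminus (−1) cancel.
Net charge = (+0) + (−2) = −2.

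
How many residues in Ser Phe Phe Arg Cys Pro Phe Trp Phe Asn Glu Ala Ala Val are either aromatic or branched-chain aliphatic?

6

Aromatic: F, W, Y. Branched-chain aliphatic: I, L, V.
Aromatic residues here: Phe2, Phe3, Phe7, Trp8, Phe9 (5).
Branched-chain aliphatic residues here: Val14 (1).
The two groups share no amino acid, so total = 5 + 1 = 6.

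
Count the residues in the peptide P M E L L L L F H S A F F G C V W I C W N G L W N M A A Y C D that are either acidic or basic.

3

Acidic: D, E. Basic: H, K, R.
Acidic residues here: E3, D31 (2).
Basic residues here: H9 (1).
The two groups share no amino acid, so total = 2 + 1 = 3.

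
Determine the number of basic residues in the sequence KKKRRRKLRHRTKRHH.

The basic amino acids are Lys (K), Arg (R), and His (H).
Matching residues: K1, K2, K3, R4, R5, R6, K7, R9, H10, R11, K13, R14, H15, H16.

14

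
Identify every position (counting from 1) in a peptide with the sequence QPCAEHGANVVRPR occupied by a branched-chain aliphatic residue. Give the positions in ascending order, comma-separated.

10, 11

Matching residues: V10, V11.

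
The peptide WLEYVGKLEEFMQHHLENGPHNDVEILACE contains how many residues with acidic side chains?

7

Aspartate (D) and glutamate (E) have carboxylic-acid side chains and are the acidic amino acids.
Matching residues: E3, E9, E10, E17, D23, E25, E30.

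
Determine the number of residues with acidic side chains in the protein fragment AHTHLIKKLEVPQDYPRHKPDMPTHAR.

3

Only D (aspartate) and E (glutamate) carry a side-chain carboxylic acid.
Matching residues: E10, D14, D21.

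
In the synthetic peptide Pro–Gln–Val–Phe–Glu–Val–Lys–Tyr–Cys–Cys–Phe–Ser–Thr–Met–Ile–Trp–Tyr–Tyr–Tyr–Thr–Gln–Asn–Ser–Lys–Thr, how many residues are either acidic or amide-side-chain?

4

Acidic: D, E. Amide-side-chain: N, Q.
Acidic residues here: Glu5 (1).
Amide-side-chain residues here: Gln2, Gln21, Asn22 (3).
The two groups share no amino acid, so total = 1 + 3 = 4.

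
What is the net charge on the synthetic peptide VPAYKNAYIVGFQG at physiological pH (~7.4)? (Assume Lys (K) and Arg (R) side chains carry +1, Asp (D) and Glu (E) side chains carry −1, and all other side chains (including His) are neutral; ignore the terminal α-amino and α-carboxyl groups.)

Positive (K, R): K5 → +1.
Negative (D, E): none → −0.
Net charge = (+1) + (−0) = +1.

+1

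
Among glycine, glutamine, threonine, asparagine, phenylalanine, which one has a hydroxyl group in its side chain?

threonine

The –OH-bearing residues are Ser, Thr (aliphatic alcohols), and Tyr (phenol).
Of the listed options, only threonine belongs to this group.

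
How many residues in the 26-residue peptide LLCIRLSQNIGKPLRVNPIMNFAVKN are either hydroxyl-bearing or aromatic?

Hydroxyl-bearing: S, T, Y. Aromatic: F, W, Y.
Hydroxyl-bearing residues here: S7 (1).
Aromatic residues here: F22 (1).
(Y belongs to both groups, but none appear in this sequence.) Total = 1 + 1 = 2.

2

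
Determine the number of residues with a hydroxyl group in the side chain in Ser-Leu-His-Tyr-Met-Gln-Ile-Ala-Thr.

3

Serine (S), threonine (T), and tyrosine (Y) each carry a hydroxyl group on the side chain.
Matching residues: Ser1, Tyr4, Thr9.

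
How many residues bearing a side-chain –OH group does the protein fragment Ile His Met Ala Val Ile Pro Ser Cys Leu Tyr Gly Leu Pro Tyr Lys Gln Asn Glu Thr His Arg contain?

Serine (S), threonine (T), and tyrosine (Y) each carry a hydroxyl group on the side chain.
Matching residues: Ser8, Tyr11, Tyr15, Thr20.

4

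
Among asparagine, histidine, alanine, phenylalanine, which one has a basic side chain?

histidine

K, R, and H are the three residues with basic side chains (ε-amine, guanidinium, and imidazole respectively).
Of the listed options, only histidine belongs to this group.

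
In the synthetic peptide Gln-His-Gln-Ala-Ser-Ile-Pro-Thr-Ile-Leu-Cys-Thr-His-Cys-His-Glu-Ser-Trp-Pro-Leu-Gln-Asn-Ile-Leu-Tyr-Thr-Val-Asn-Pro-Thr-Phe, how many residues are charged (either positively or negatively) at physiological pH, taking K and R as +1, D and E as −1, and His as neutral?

1

Charged side chains at pH ~7.4: K, R (positive); D, E (negative).
Matching residues: Glu16.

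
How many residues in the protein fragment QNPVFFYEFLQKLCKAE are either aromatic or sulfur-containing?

5

Aromatic: F, W, Y. Sulfur-containing: C, M.
Aromatic residues here: F5, F6, Y7, F9 (4).
Sulfur-containing residues here: C14 (1).
The two groups share no amino acid, so total = 4 + 1 = 5.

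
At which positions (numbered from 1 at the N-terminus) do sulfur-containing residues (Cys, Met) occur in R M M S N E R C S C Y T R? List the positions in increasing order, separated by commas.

Matching residues: M2, M3, C8, C10.

2, 3, 8, 10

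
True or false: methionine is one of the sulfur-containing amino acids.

Cysteine (C, thiol) and methionine (M, thioether) are the two sulfur-containing amino acids.
Methionine is in this group.

True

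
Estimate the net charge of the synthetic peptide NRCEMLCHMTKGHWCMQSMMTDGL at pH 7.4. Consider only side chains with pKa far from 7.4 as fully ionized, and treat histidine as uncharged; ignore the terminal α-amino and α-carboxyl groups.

At pH ~7.4 the Lys and Arg side chains are protonated (+1), the Asp and Glu side chains are deprotonated (−1), and with His taken as neutral all other side chains carry no charge.
Positive (K, R): R2, K11 → +2.
Negative (D, E): E4, D22 → −2.
Net charge = (+2) + (−2) = 0.

0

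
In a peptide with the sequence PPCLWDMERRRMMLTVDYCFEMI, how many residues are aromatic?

3

The aromatic amino acids are Phe (F, benzyl), Trp (W, indole), and Tyr (Y, phenol).
Matching residues: W5, Y18, F20.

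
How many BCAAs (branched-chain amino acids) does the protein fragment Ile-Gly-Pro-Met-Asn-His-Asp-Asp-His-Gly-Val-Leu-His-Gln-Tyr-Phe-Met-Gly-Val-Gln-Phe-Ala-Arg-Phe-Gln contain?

4

Valine (V), leucine (L), and isoleucine (I) are the branched-chain amino acids.
Matching residues: Ile1, Val11, Leu12, Val19.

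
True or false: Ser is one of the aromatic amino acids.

Phenylalanine (F), tryptophan (W), and tyrosine (Y) have aromatic ring side chains.
Serine is not in this group.

False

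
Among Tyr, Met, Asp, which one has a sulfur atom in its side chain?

Met

Cysteine (C, thiol) and methionine (M, thioether) are the two sulfur-containing amino acids.
Of the listed options, only Met belongs to this group.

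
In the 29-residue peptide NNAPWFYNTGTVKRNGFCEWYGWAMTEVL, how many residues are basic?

2

The basic amino acids are Lys (K), Arg (R), and His (H).
Matching residues: K13, R14.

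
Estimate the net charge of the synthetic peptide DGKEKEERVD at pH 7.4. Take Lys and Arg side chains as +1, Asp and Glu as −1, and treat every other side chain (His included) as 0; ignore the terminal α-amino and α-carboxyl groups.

Positive (K, R): K3, K5, R8 → +3.
Negative (D, E): D1, E4, E6, E7, D10 → −5.
Net charge = (+3) + (−5) = −2.

-2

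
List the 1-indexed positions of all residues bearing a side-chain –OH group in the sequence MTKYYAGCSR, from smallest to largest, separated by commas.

Serine (S), threonine (T), and tyrosine (Y) each carry a hydroxyl group on the side chain.
Matching residues: T2, Y4, Y5, S9.

2, 4, 5, 9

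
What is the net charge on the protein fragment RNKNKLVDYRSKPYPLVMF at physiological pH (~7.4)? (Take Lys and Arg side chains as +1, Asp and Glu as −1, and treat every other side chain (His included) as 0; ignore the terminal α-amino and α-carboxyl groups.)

Positive (K, R): R1, K3, K5, R10, K12 → +5.
Negative (D, E): D8 → −1.
Net charge = (+5) + (−1) = +4.

+4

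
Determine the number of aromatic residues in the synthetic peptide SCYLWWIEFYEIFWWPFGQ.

9

F, W, and Y each carry an aromatic ring on the side chain.
Matching residues: Y3, W5, W6, F9, Y10, F13, W14, W15, F17.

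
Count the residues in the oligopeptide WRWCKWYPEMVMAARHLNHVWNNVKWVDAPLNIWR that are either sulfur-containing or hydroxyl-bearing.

4

Sulfur-containing: C, M. Hydroxyl-bearing: S, T, Y.
Sulfur-containing residues here: C4, M10, M12 (3).
Hydroxyl-bearing residues here: Y7 (1).
The two groups share no amino acid, so total = 3 + 1 = 4.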